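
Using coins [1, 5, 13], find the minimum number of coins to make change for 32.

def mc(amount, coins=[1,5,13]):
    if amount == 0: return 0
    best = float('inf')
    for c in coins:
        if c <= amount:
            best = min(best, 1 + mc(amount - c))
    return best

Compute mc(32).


Building up with DP:
mc(0) = 0
mc(1) = min(1+mc(0)=1+0=1) = 1
mc(2) = min(1+mc(1)=1+1=2) = 2
mc(3) = min(1+mc(2)=1+2=3) = 3
mc(4) = min(1+mc(3)=1+3=4) = 4
mc(5) = min(1+mc(4)=1+4=5, 1+mc(0)=1+0=1) = 1
mc(6) = min(1+mc(5)=1+1=2, 1+mc(1)=1+1=2) = 2
mc(7) = min(1+mc(6)=1+2=3, 1+mc(2)=1+2=3) = 3
mc(8) = min(1+mc(7)=1+3=4, 1+mc(3)=1+3=4) = 4
mc(9) = min(1+mc(8)=1+4=5, 1+mc(4)=1+4=5) = 5
mc(10) = min(1+mc(9)=1+5=6, 1+mc(5)=1+1=2) = 2
mc(11) = min(1+mc(10)=1+2=3, 1+mc(6)=1+2=3) = 3
mc(12) = min(1+mc(11)=1+3=4, 1+mc(7)=1+3=4) = 4
mc(13) = min(1+mc(12)=1+4=5, 1+mc(8)=1+4=5, 1+mc(0)=1+0=1) = 1
mc(14) = min(1+mc(13)=1+1=2, 1+mc(9)=1+5=6, 1+mc(1)=1+1=2) = 2
mc(15) = min(1+mc(14)=1+2=3, 1+mc(10)=1+2=3, 1+mc(2)=1+2=3) = 3
mc(16) = min(1+mc(15)=1+3=4, 1+mc(11)=1+3=4, 1+mc(3)=1+3=4) = 4
mc(17) = min(1+mc(16)=1+4=5, 1+mc(12)=1+4=5, 1+mc(4)=1+4=5) = 5
mc(18) = min(1+mc(17)=1+5=6, 1+mc(13)=1+1=2, 1+mc(5)=1+1=2) = 2
mc(19) = min(1+mc(18)=1+2=3, 1+mc(14)=1+2=3, 1+mc(6)=1+2=3) = 3
mc(20) = min(1+mc(19)=1+3=4, 1+mc(15)=1+3=4, 1+mc(7)=1+3=4) = 4
mc(21) = min(1+mc(20)=1+4=5, 1+mc(16)=1+4=5, 1+mc(8)=1+4=5) = 5
mc(22) = min(1+mc(21)=1+5=6, 1+mc(17)=1+5=6, 1+mc(9)=1+5=6) = 6
mc(23) = min(1+mc(22)=1+6=7, 1+mc(18)=1+2=3, 1+mc(10)=1+2=3) = 3
mc(24) = min(1+mc(23)=1+3=4, 1+mc(19)=1+3=4, 1+mc(11)=1+3=4) = 4
mc(25) = min(1+mc(24)=1+4=5, 1+mc(20)=1+4=5, 1+mc(12)=1+4=5) = 5
mc(26) = min(1+mc(25)=1+5=6, 1+mc(21)=1+5=6, 1+mc(13)=1+1=2) = 2
mc(27) = min(1+mc(26)=1+2=3, 1+mc(22)=1+6=7, 1+mc(14)=1+2=3) = 3
mc(28) = min(1+mc(27)=1+3=4, 1+mc(23)=1+3=4, 1+mc(15)=1+3=4) = 4
mc(29) = min(1+mc(28)=1+4=5, 1+mc(24)=1+4=5, 1+mc(16)=1+4=5) = 5
mc(30) = min(1+mc(29)=1+5=6, 1+mc(25)=1+5=6, 1+mc(17)=1+5=6) = 6
mc(31) = min(1+mc(30)=1+6=7, 1+mc(26)=1+2=3, 1+mc(18)=1+2=3) = 3
mc(32) = min(1+mc(31)=1+3=4, 1+mc(27)=1+3=4, 1+mc(19)=1+3=4) = 4

4


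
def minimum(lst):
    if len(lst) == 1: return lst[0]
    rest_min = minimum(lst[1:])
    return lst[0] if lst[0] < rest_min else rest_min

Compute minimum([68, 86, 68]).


minimum([68, 86, 68]): compare 68 with minimum([86, 68])
minimum([86, 68]): compare 86 with minimum([68])
minimum([68]) = 68  (base case)
Compare 86 with 68 -> 68
Compare 68 with 68 -> 68

68


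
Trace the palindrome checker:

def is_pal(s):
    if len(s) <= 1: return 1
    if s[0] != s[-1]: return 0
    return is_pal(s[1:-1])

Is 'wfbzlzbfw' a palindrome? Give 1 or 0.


is_pal('wfbzlzbfw'): s[0]='w' == s[-1]='w' -> check is_pal('fbzlzbf')
is_pal('fbzlzbf'): s[0]='f' == s[-1]='f' -> check is_pal('bzlzb')
is_pal('bzlzb'): s[0]='b' == s[-1]='b' -> check is_pal('zlz')
is_pal('zlz'): s[0]='z' == s[-1]='z' -> check is_pal('l')
is_pal('l'): len <= 1 -> return 1  (base case)
Result: 1 (palindrome)

1


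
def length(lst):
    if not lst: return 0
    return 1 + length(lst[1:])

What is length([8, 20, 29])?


length([8, 20, 29]) = 1 + length([20, 29])
length([20, 29]) = 1 + length([29])
length([29]) = 1 + length([])
length([]) = 0  (base case)
Unwinding: 1 + 1 + 1 + 0 = 3

3


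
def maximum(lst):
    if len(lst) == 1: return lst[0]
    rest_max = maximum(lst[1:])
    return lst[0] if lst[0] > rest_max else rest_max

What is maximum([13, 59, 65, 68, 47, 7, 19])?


maximum([13, 59, 65, 68, 47, 7, 19]): compare 13 with maximum([59, 65, 68, 47, 7, 19])
maximum([59, 65, 68, 47, 7, 19]): compare 59 with maximum([65, 68, 47, 7, 19])
maximum([65, 68, 47, 7, 19]): compare 65 with maximum([68, 47, 7, 19])
maximum([68, 47, 7, 19]): compare 68 with maximum([47, 7, 19])
maximum([47, 7, 19]): compare 47 with maximum([7, 19])
maximum([7, 19]): compare 7 with maximum([19])
maximum([19]) = 19  (base case)
Compare 7 with 19 -> 19
Compare 47 with 19 -> 47
Compare 68 with 47 -> 68
Compare 65 with 68 -> 68
Compare 59 with 68 -> 68
Compare 13 with 68 -> 68

68


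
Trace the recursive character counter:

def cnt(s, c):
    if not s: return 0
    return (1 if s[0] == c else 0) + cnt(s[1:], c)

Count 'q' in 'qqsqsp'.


s[0]='q' == 'q' -> 1
s[0]='q' == 'q' -> 1
s[0]='s' != 'q' -> 0
s[0]='q' == 'q' -> 1
s[0]='s' != 'q' -> 0
s[0]='p' != 'q' -> 0
Sum: 1 + 1 + 0 + 1 + 0 + 0 = 3

3


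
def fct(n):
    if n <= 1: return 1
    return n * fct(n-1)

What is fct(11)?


fct(11)
= 11 * fct(10)
= 11 * 10 * fct(9)
= 11 * 10 * 9 * fct(8)
= 11 * 10 * 9 * 8 * fct(7)
= 11 * 10 * 9 * 8 * 7 * fct(6)
= 11 * 10 * 9 * 8 * 7 * 6 * fct(5)
= 11 * 10 * 9 * 8 * 7 * 6 * 5 * fct(4)
= 11 * 10 * 9 * 8 * 7 * 6 * 5 * 4 * fct(3)
= 11 * 10 * 9 * 8 * 7 * 6 * 5 * 4 * 3 * fct(2)
= 11 * 10 * 9 * 8 * 7 * 6 * 5 * 4 * 3 * 2 * fct(1)
= 11 * 10 * 9 * 8 * 7 * 6 * 5 * 4 * 3 * 2 * 1
= 39916800

39916800


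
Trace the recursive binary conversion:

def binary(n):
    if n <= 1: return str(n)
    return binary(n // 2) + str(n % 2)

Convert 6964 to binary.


binary(6964) = binary(3482) + '0'
binary(3482) = binary(1741) + '0'
binary(1741) = binary(870) + '1'
binary(870) = binary(435) + '0'
binary(435) = binary(217) + '1'
binary(217) = binary(108) + '1'
binary(108) = binary(54) + '0'
binary(54) = binary(27) + '0'
binary(27) = binary(13) + '1'
binary(13) = binary(6) + '1'
binary(6) = binary(3) + '0'
binary(3) = binary(1) + '1'
binary(1) = '1'  (base case)
Concatenating: '1' + '1' + '0' + '1' + '1' + '0' + '0' + '1' + '1' + '0' + '1' + '0' + '0' = '1101100110100'

1101100110100


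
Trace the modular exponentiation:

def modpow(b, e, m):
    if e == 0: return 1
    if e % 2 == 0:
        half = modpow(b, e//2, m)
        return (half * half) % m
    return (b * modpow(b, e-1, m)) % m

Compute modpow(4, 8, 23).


modpow(4, 8, 23): e is even, compute modpow(4, 4, 23)
  modpow(4, 4, 23): e is even, compute modpow(4, 2, 23)
    modpow(4, 2, 23): e is even, compute modpow(4, 1, 23)
      modpow(4, 1, 23): e is odd, compute modpow(4, 0, 23)
        modpow(4, 0, 23) = 1
      (4 * 1) % 23 = 4
    half=4, (4*4) % 23 = 16
  half=16, (16*16) % 23 = 3
half=3, (3*3) % 23 = 9

9


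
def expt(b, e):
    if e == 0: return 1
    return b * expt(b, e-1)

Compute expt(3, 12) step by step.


expt(3, 12)
= 3 * expt(3, 11)
= 3 * 3 * expt(3, 10)
= 3 * 3 * 3 * expt(3, 9)
= 3 * 3 * 3 * 3 * expt(3, 8)
= 3 * 3 * 3 * 3 * 3 * expt(3, 7)
= 3 * 3 * 3 * 3 * 3 * 3 * expt(3, 6)
= 3 * 3 * 3 * 3 * 3 * 3 * 3 * expt(3, 5)
= 3 * 3 * 3 * 3 * 3 * 3 * 3 * 3 * expt(3, 4)
= 3 * 3 * 3 * 3 * 3 * 3 * 3 * 3 * 3 * expt(3, 3)
= 3 * 3 * 3 * 3 * 3 * 3 * 3 * 3 * 3 * 3 * expt(3, 2)
= 3 * 3 * 3 * 3 * 3 * 3 * 3 * 3 * 3 * 3 * 3 * expt(3, 1)
= 3 * 3 * 3 * 3 * 3 * 3 * 3 * 3 * 3 * 3 * 3 * 3 * expt(3, 0)
= 3 * 3 * 3 * 3 * 3 * 3 * 3 * 3 * 3 * 3 * 3 * 3 * 1
= 531441

531441


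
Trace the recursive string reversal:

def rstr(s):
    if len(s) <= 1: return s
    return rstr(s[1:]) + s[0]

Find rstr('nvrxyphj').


rstr('nvrxyphj') = rstr('vrxyphj') + 'n'
rstr('vrxyphj') = rstr('rxyphj') + 'v'
rstr('rxyphj') = rstr('xyphj') + 'r'
rstr('xyphj') = rstr('yphj') + 'x'
rstr('yphj') = rstr('phj') + 'y'
rstr('phj') = rstr('hj') + 'p'
rstr('hj') = rstr('j') + 'h'
rstr('j') = 'j'  (base case)
Concatenating: 'j' + 'h' + 'p' + 'y' + 'x' + 'r' + 'v' + 'n' = 'jhpyxrvn'

jhpyxrvn


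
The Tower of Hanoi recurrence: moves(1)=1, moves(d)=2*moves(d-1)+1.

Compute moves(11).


moves(11) = 2 * moves(10) + 1
moves(10) = 2 * moves(9) + 1
moves(9) = 2 * moves(8) + 1
moves(8) = 2 * moves(7) + 1
moves(7) = 2 * moves(6) + 1
moves(6) = 2 * moves(5) + 1
moves(5) = 2 * moves(4) + 1
moves(4) = 2 * moves(3) + 1
moves(3) = 2 * moves(2) + 1
moves(2) = 2 * moves(1) + 1
moves(1) = 1  (base case)
moves(2) = 2 * 1 + 1 = 3
moves(3) = 2 * 3 + 1 = 7
moves(4) = 2 * 7 + 1 = 15
moves(5) = 2 * 15 + 1 = 31
moves(6) = 2 * 31 + 1 = 63
moves(7) = 2 * 63 + 1 = 127
moves(8) = 2 * 127 + 1 = 255
moves(9) = 2 * 255 + 1 = 511
moves(10) = 2 * 511 + 1 = 1023
moves(11) = 2 * 1023 + 1 = 2047

2047


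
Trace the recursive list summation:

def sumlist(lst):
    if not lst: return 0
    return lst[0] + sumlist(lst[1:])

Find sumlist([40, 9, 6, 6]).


sumlist([40, 9, 6, 6]) = 40 + sumlist([9, 6, 6])
sumlist([9, 6, 6]) = 9 + sumlist([6, 6])
sumlist([6, 6]) = 6 + sumlist([6])
sumlist([6]) = 6 + sumlist([])
sumlist([]) = 0  (base case)
Total: 40 + 9 + 6 + 6 + 0 = 61

61


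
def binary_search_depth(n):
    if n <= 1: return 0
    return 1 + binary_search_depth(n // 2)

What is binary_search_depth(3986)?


3986 / 2 = 1993
1993 / 2 = 996
996 / 2 = 498
498 / 2 = 249
249 / 2 = 124
124 / 2 = 62
62 / 2 = 31
31 / 2 = 15
15 / 2 = 7
7 / 2 = 3
3 / 2 = 1
Reached 1 after 11 halvings

11


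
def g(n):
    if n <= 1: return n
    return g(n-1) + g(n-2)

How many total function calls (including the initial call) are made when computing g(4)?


Let C(n) = total calls for g(n)
C(0) = 1, C(1) = 1
C(2) = 1 + C(1) + C(0) = 1 + 1 + 1 = 3
C(3) = 1 + C(2) + C(1) = 1 + 3 + 1 = 5
C(4) = 1 + C(3) + C(2) = 1 + 5 + 3 = 9

9


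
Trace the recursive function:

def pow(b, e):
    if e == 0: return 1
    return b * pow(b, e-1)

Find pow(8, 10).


pow(8, 10)
= 8 * pow(8, 9)
= 8 * 8 * pow(8, 8)
= 8 * 8 * 8 * pow(8, 7)
= 8 * 8 * 8 * 8 * pow(8, 6)
= 8 * 8 * 8 * 8 * 8 * pow(8, 5)
= 8 * 8 * 8 * 8 * 8 * 8 * pow(8, 4)
= 8 * 8 * 8 * 8 * 8 * 8 * 8 * pow(8, 3)
= 8 * 8 * 8 * 8 * 8 * 8 * 8 * 8 * pow(8, 2)
= 8 * 8 * 8 * 8 * 8 * 8 * 8 * 8 * 8 * pow(8, 1)
= 8 * 8 * 8 * 8 * 8 * 8 * 8 * 8 * 8 * 8 * pow(8, 0)
= 8 * 8 * 8 * 8 * 8 * 8 * 8 * 8 * 8 * 8 * 1
= 1073741824

1073741824


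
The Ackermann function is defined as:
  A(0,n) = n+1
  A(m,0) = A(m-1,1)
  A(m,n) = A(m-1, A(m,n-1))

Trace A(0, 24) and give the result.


A(0, 24) = 25
Result: A(0, 24) = 25

25


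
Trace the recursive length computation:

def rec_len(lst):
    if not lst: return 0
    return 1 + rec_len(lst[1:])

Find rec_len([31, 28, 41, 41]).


rec_len([31, 28, 41, 41]) = 1 + rec_len([28, 41, 41])
rec_len([28, 41, 41]) = 1 + rec_len([41, 41])
rec_len([41, 41]) = 1 + rec_len([41])
rec_len([41]) = 1 + rec_len([])
rec_len([]) = 0  (base case)
Unwinding: 1 + 1 + 1 + 1 + 0 = 4

4


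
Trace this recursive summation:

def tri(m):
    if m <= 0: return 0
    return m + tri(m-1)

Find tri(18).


tri(18)
= 18 + 17 + 16 + 15 + 14 + 13 + 12 + 11 + 10 + 9 + 8 + 7 + 6 + 5 + 4 + 3 + 2 + 1 + tri(0)
= 18 + 17 + 16 + 15 + 14 + 13 + 12 + 11 + 10 + 9 + 8 + 7 + 6 + 5 + 4 + 3 + 2 + 1 + 0
= 171

171


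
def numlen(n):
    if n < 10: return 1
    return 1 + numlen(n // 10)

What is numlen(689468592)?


numlen(689468592) = 1 + numlen(68946859)
numlen(68946859) = 1 + numlen(6894685)
numlen(6894685) = 1 + numlen(689468)
numlen(689468) = 1 + numlen(68946)
numlen(68946) = 1 + numlen(6894)
numlen(6894) = 1 + numlen(689)
numlen(689) = 1 + numlen(68)
numlen(68) = 1 + numlen(6)
numlen(6) = 1  (base case: 6 < 10)
Unwinding: 1 + 1 + 1 + 1 + 1 + 1 + 1 + 1 + 1 = 9

9


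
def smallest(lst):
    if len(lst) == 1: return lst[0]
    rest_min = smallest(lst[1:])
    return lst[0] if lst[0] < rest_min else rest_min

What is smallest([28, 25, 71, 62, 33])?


smallest([28, 25, 71, 62, 33]): compare 28 with smallest([25, 71, 62, 33])
smallest([25, 71, 62, 33]): compare 25 with smallest([71, 62, 33])
smallest([71, 62, 33]): compare 71 with smallest([62, 33])
smallest([62, 33]): compare 62 with smallest([33])
smallest([33]) = 33  (base case)
Compare 62 with 33 -> 33
Compare 71 with 33 -> 33
Compare 25 with 33 -> 25
Compare 28 with 25 -> 25

25


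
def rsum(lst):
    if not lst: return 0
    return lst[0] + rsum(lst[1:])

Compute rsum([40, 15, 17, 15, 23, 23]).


rsum([40, 15, 17, 15, 23, 23]) = 40 + rsum([15, 17, 15, 23, 23])
rsum([15, 17, 15, 23, 23]) = 15 + rsum([17, 15, 23, 23])
rsum([17, 15, 23, 23]) = 17 + rsum([15, 23, 23])
rsum([15, 23, 23]) = 15 + rsum([23, 23])
rsum([23, 23]) = 23 + rsum([23])
rsum([23]) = 23 + rsum([])
rsum([]) = 0  (base case)
Total: 40 + 15 + 17 + 15 + 23 + 23 + 0 = 133

133


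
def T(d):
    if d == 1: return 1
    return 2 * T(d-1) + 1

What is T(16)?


T(16) = 2 * T(15) + 1
T(15) = 2 * T(14) + 1
T(14) = 2 * T(13) + 1
T(13) = 2 * T(12) + 1
T(12) = 2 * T(11) + 1
T(11) = 2 * T(10) + 1
T(10) = 2 * T(9) + 1
T(9) = 2 * T(8) + 1
T(8) = 2 * T(7) + 1
T(7) = 2 * T(6) + 1
T(6) = 2 * T(5) + 1
T(5) = 2 * T(4) + 1
T(4) = 2 * T(3) + 1
T(3) = 2 * T(2) + 1
T(2) = 2 * T(1) + 1
T(1) = 1  (base case)
T(2) = 2 * 1 + 1 = 3
T(3) = 2 * 3 + 1 = 7
T(4) = 2 * 7 + 1 = 15
T(5) = 2 * 15 + 1 = 31
T(6) = 2 * 31 + 1 = 63
T(7) = 2 * 63 + 1 = 127
T(8) = 2 * 127 + 1 = 255
T(9) = 2 * 255 + 1 = 511
T(10) = 2 * 511 + 1 = 1023
T(11) = 2 * 1023 + 1 = 2047
T(12) = 2 * 2047 + 1 = 4095
T(13) = 2 * 4095 + 1 = 8191
T(14) = 2 * 8191 + 1 = 16383
T(15) = 2 * 16383 + 1 = 32767
T(16) = 2 * 32767 + 1 = 65535

65535


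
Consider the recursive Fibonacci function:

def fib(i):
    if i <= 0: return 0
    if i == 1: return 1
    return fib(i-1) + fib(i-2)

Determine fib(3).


Computing fib(3) bottom-up:
fib(0) = 0
fib(1) = 1
fib(2) = fib(1) + fib(0) = 1 + 0 = 1
fib(3) = fib(2) + fib(1) = 1 + 1 = 2

2


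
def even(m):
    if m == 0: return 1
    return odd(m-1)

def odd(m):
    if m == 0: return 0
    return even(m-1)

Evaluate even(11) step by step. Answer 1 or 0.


even(11) = odd(10)
odd(10) = even(9)
even(9) = odd(8)
odd(8) = even(7)
even(7) = odd(6)
odd(6) = even(5)
even(5) = odd(4)
odd(4) = even(3)
even(3) = odd(2)
odd(2) = even(1)
even(1) = odd(0)
odd(0) = 0  (base case)
Result: 0

0


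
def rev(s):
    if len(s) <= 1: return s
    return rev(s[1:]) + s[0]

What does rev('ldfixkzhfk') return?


rev('ldfixkzhfk') = rev('dfixkzhfk') + 'l'
rev('dfixkzhfk') = rev('fixkzhfk') + 'd'
rev('fixkzhfk') = rev('ixkzhfk') + 'f'
rev('ixkzhfk') = rev('xkzhfk') + 'i'
rev('xkzhfk') = rev('kzhfk') + 'x'
rev('kzhfk') = rev('zhfk') + 'k'
rev('zhfk') = rev('hfk') + 'z'
rev('hfk') = rev('fk') + 'h'
rev('fk') = rev('k') + 'f'
rev('k') = 'k'  (base case)
Concatenating: 'k' + 'f' + 'h' + 'z' + 'k' + 'x' + 'i' + 'f' + 'd' + 'l' = 'kfhzkxifdl'

kfhzkxifdl


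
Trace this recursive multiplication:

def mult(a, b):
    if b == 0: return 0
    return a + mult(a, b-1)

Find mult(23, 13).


mult(23, 13) = 23 + mult(23, 12)
mult(23, 12) = 23 + mult(23, 11)
mult(23, 11) = 23 + mult(23, 10)
mult(23, 10) = 23 + mult(23, 9)
mult(23, 9) = 23 + mult(23, 8)
mult(23, 8) = 23 + mult(23, 7)
mult(23, 7) = 23 + mult(23, 6)
mult(23, 6) = 23 + mult(23, 5)
mult(23, 5) = 23 + mult(23, 4)
mult(23, 4) = 23 + mult(23, 3)
mult(23, 3) = 23 + mult(23, 2)
mult(23, 2) = 23 + mult(23, 1)
mult(23, 1) = 23 + mult(23, 0)
mult(23, 0) = 0  (base case)
Total: 23 + 23 + 23 + 23 + 23 + 23 + 23 + 23 + 23 + 23 + 23 + 23 + 23 + 0 = 299

299


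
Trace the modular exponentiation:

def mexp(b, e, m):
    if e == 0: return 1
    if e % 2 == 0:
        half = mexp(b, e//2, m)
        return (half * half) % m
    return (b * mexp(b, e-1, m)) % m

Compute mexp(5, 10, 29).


mexp(5, 10, 29): e is even, compute mexp(5, 5, 29)
  mexp(5, 5, 29): e is odd, compute mexp(5, 4, 29)
    mexp(5, 4, 29): e is even, compute mexp(5, 2, 29)
      mexp(5, 2, 29): e is even, compute mexp(5, 1, 29)
        mexp(5, 1, 29): e is odd, compute mexp(5, 0, 29)
          mexp(5, 0, 29) = 1
        (5 * 1) % 29 = 5
      half=5, (5*5) % 29 = 25
    half=25, (25*25) % 29 = 16
  (5 * 16) % 29 = 22
half=22, (22*22) % 29 = 20

20


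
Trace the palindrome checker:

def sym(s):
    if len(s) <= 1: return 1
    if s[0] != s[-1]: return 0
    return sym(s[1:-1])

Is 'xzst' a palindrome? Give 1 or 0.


sym('xzst'): s[0]='x' != s[-1]='t' -> return 0
Result: 0 (not a palindrome)

0


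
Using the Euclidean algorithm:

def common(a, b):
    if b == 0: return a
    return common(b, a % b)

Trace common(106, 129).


common(106, 129) = common(129, 106)
common(129, 106) = common(106, 23)
common(106, 23) = common(23, 14)
common(23, 14) = common(14, 9)
common(14, 9) = common(9, 5)
common(9, 5) = common(5, 4)
common(5, 4) = common(4, 1)
common(4, 1) = common(1, 0)
common(1, 0) = 1  (base case)

1


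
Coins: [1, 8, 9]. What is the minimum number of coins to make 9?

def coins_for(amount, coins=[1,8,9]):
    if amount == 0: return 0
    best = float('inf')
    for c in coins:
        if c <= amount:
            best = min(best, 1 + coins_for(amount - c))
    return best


Building up with DP:
coins_for(0) = 0
coins_for(1) = min(1+coins_for(0)=1+0=1) = 1
coins_for(2) = min(1+coins_for(1)=1+1=2) = 2
coins_for(3) = min(1+coins_for(2)=1+2=3) = 3
coins_for(4) = min(1+coins_for(3)=1+3=4) = 4
coins_for(5) = min(1+coins_for(4)=1+4=5) = 5
coins_for(6) = min(1+coins_for(5)=1+5=6) = 6
coins_for(7) = min(1+coins_for(6)=1+6=7) = 7
coins_for(8) = min(1+coins_for(7)=1+7=8, 1+coins_for(0)=1+0=1) = 1
coins_for(9) = min(1+coins_for(8)=1+1=2, 1+coins_for(1)=1+1=2, 1+coins_for(0)=1+0=1) = 1

1


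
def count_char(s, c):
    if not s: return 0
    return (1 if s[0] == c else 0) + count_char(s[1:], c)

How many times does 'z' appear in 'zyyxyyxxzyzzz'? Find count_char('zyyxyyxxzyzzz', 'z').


s[0]='z' == 'z' -> 1
s[0]='y' != 'z' -> 0
s[0]='y' != 'z' -> 0
s[0]='x' != 'z' -> 0
s[0]='y' != 'z' -> 0
s[0]='y' != 'z' -> 0
s[0]='x' != 'z' -> 0
s[0]='x' != 'z' -> 0
s[0]='z' == 'z' -> 1
s[0]='y' != 'z' -> 0
s[0]='z' == 'z' -> 1
s[0]='z' == 'z' -> 1
s[0]='z' == 'z' -> 1
Sum: 1 + 0 + 0 + 0 + 0 + 0 + 0 + 0 + 1 + 0 + 1 + 1 + 1 = 5

5


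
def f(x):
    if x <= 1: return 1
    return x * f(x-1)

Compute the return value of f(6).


f(6)
= 6 * f(5)
= 6 * 5 * f(4)
= 6 * 5 * 4 * f(3)
= 6 * 5 * 4 * 3 * f(2)
= 6 * 5 * 4 * 3 * 2 * f(1)
= 6 * 5 * 4 * 3 * 2 * 1
= 720

720


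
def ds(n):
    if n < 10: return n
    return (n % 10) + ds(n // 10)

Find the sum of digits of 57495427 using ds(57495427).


ds(57495427) = 7 + ds(5749542)
ds(5749542) = 2 + ds(574954)
ds(574954) = 4 + ds(57495)
ds(57495) = 5 + ds(5749)
ds(5749) = 9 + ds(574)
ds(574) = 4 + ds(57)
ds(57) = 7 + ds(5)
ds(5) = 5  (base case)
Total: 7 + 2 + 4 + 5 + 9 + 4 + 7 + 5 = 43

43


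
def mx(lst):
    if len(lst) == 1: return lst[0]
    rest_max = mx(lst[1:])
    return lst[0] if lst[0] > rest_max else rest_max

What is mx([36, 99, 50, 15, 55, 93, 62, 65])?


mx([36, 99, 50, 15, 55, 93, 62, 65]): compare 36 with mx([99, 50, 15, 55, 93, 62, 65])
mx([99, 50, 15, 55, 93, 62, 65]): compare 99 with mx([50, 15, 55, 93, 62, 65])
mx([50, 15, 55, 93, 62, 65]): compare 50 with mx([15, 55, 93, 62, 65])
mx([15, 55, 93, 62, 65]): compare 15 with mx([55, 93, 62, 65])
mx([55, 93, 62, 65]): compare 55 with mx([93, 62, 65])
mx([93, 62, 65]): compare 93 with mx([62, 65])
mx([62, 65]): compare 62 with mx([65])
mx([65]) = 65  (base case)
Compare 62 with 65 -> 65
Compare 93 with 65 -> 93
Compare 55 with 93 -> 93
Compare 15 with 93 -> 93
Compare 50 with 93 -> 93
Compare 99 with 93 -> 99
Compare 36 with 99 -> 99

99


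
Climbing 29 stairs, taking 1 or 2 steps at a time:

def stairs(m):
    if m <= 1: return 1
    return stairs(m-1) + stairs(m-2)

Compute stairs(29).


Building up from base cases:
stairs(0) = 1
stairs(1) = 1
stairs(2) = stairs(1) + stairs(0) = 1 + 1 = 2
stairs(3) = stairs(2) + stairs(1) = 2 + 1 = 3
stairs(4) = stairs(3) + stairs(2) = 3 + 2 = 5
stairs(5) = stairs(4) + stairs(3) = 5 + 3 = 8
stairs(6) = stairs(5) + stairs(4) = 8 + 5 = 13
stairs(7) = stairs(6) + stairs(5) = 13 + 8 = 21
stairs(8) = stairs(7) + stairs(6) = 21 + 13 = 34
stairs(9) = stairs(8) + stairs(7) = 34 + 21 = 55
stairs(10) = stairs(9) + stairs(8) = 55 + 34 = 89
stairs(11) = stairs(10) + stairs(9) = 89 + 55 = 144
stairs(12) = stairs(11) + stairs(10) = 144 + 89 = 233
stairs(13) = stairs(12) + stairs(11) = 233 + 144 = 377
stairs(14) = stairs(13) + stairs(12) = 377 + 233 = 610
stairs(15) = stairs(14) + stairs(13) = 610 + 377 = 987
stairs(16) = stairs(15) + stairs(14) = 987 + 610 = 1597
stairs(17) = stairs(16) + stairs(15) = 1597 + 987 = 2584
stairs(18) = stairs(17) + stairs(16) = 2584 + 1597 = 4181
stairs(19) = stairs(18) + stairs(17) = 4181 + 2584 = 6765
stairs(20) = stairs(19) + stairs(18) = 6765 + 4181 = 10946
stairs(21) = stairs(20) + stairs(19) = 10946 + 6765 = 17711
stairs(22) = stairs(21) + stairs(20) = 17711 + 10946 = 28657
stairs(23) = stairs(22) + stairs(21) = 28657 + 17711 = 46368
stairs(24) = stairs(23) + stairs(22) = 46368 + 28657 = 75025
stairs(25) = stairs(24) + stairs(23) = 75025 + 46368 = 121393
stairs(26) = stairs(25) + stairs(24) = 121393 + 75025 = 196418
stairs(27) = stairs(26) + stairs(25) = 196418 + 121393 = 317811
stairs(28) = stairs(27) + stairs(26) = 317811 + 196418 = 514229
stairs(29) = stairs(28) + stairs(27) = 514229 + 317811 = 832040

832040


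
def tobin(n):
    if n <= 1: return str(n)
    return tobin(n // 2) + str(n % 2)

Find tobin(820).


tobin(820) = tobin(410) + '0'
tobin(410) = tobin(205) + '0'
tobin(205) = tobin(102) + '1'
tobin(102) = tobin(51) + '0'
tobin(51) = tobin(25) + '1'
tobin(25) = tobin(12) + '1'
tobin(12) = tobin(6) + '0'
tobin(6) = tobin(3) + '0'
tobin(3) = tobin(1) + '1'
tobin(1) = '1'  (base case)
Concatenating: '1' + '1' + '0' + '0' + '1' + '1' + '0' + '1' + '0' + '0' = '1100110100'

1100110100


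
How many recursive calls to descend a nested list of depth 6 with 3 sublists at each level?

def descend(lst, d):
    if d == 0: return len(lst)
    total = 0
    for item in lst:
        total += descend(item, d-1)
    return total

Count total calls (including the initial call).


At depth 0 (root): 1 call
At depth 1: each of 1 parents calls descend on 3 children = 3 calls
At depth 2: each of 3 parents calls descend on 3 children = 9 calls
At depth 3: each of 9 parents calls descend on 3 children = 27 calls
At depth 4: each of 27 parents calls descend on 3 children = 81 calls
At depth 5: each of 81 parents calls descend on 3 children = 243 calls
At depth 6: each of 243 parents calls descend on 3 children = 729 calls
Total: 1 + 3 + 9 + 27 + 81 + 243 + 729 = 1093

1093


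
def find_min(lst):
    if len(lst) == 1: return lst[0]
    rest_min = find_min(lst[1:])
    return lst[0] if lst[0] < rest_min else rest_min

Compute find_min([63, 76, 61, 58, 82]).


find_min([63, 76, 61, 58, 82]): compare 63 with find_min([76, 61, 58, 82])
find_min([76, 61, 58, 82]): compare 76 with find_min([61, 58, 82])
find_min([61, 58, 82]): compare 61 with find_min([58, 82])
find_min([58, 82]): compare 58 with find_min([82])
find_min([82]) = 82  (base case)
Compare 58 with 82 -> 58
Compare 61 with 58 -> 58
Compare 76 with 58 -> 58
Compare 63 with 58 -> 58

58


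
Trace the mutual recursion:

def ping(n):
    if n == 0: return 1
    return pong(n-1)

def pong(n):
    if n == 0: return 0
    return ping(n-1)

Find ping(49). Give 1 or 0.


ping(49) = pong(48)
pong(48) = ping(47)
ping(47) = pong(46)
pong(46) = ping(45)
ping(45) = pong(44)
pong(44) = ping(43)
ping(43) = pong(42)
pong(42) = ping(41)
ping(41) = pong(40)
pong(40) = ping(39)
ping(39) = pong(38)
pong(38) = ping(37)
ping(37) = pong(36)
pong(36) = ping(35)
ping(35) = pong(34)
pong(34) = ping(33)
ping(33) = pong(32)
pong(32) = ping(31)
ping(31) = pong(30)
pong(30) = ping(29)
ping(29) = pong(28)
pong(28) = ping(27)
ping(27) = pong(26)
pong(26) = ping(25)
ping(25) = pong(24)
pong(24) = ping(23)
ping(23) = pong(22)
pong(22) = ping(21)
ping(21) = pong(20)
pong(20) = ping(19)
ping(19) = pong(18)
pong(18) = ping(17)
ping(17) = pong(16)
pong(16) = ping(15)
ping(15) = pong(14)
pong(14) = ping(13)
ping(13) = pong(12)
pong(12) = ping(11)
ping(11) = pong(10)
pong(10) = ping(9)
ping(9) = pong(8)
pong(8) = ping(7)
ping(7) = pong(6)
pong(6) = ping(5)
ping(5) = pong(4)
pong(4) = ping(3)
ping(3) = pong(2)
pong(2) = ping(1)
ping(1) = pong(0)
pong(0) = 0  (base case)
Result: 0

0


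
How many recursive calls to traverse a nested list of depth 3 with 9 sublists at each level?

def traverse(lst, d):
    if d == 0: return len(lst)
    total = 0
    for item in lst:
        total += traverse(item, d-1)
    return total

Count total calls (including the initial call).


At depth 0 (root): 1 call
At depth 1: each of 1 parents calls traverse on 9 children = 9 calls
At depth 2: each of 9 parents calls traverse on 9 children = 81 calls
At depth 3: each of 81 parents calls traverse on 9 children = 729 calls
Total: 1 + 9 + 81 + 729 = 820

820


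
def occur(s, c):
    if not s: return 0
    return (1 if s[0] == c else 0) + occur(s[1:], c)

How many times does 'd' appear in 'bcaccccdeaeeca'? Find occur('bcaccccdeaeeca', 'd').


s[0]='b' != 'd' -> 0
s[0]='c' != 'd' -> 0
s[0]='a' != 'd' -> 0
s[0]='c' != 'd' -> 0
s[0]='c' != 'd' -> 0
s[0]='c' != 'd' -> 0
s[0]='c' != 'd' -> 0
s[0]='d' == 'd' -> 1
s[0]='e' != 'd' -> 0
s[0]='a' != 'd' -> 0
s[0]='e' != 'd' -> 0
s[0]='e' != 'd' -> 0
s[0]='c' != 'd' -> 0
s[0]='a' != 'd' -> 0
Sum: 0 + 0 + 0 + 0 + 0 + 0 + 0 + 1 + 0 + 0 + 0 + 0 + 0 + 0 = 1

1


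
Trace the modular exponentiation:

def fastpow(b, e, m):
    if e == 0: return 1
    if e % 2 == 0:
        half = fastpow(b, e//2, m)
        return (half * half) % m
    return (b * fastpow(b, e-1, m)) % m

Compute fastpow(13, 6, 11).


fastpow(13, 6, 11): e is even, compute fastpow(13, 3, 11)
  fastpow(13, 3, 11): e is odd, compute fastpow(13, 2, 11)
    fastpow(13, 2, 11): e is even, compute fastpow(13, 1, 11)
      fastpow(13, 1, 11): e is odd, compute fastpow(13, 0, 11)
        fastpow(13, 0, 11) = 1
      (13 * 1) % 11 = 2
    half=2, (2*2) % 11 = 4
  (13 * 4) % 11 = 8
half=8, (8*8) % 11 = 9

9


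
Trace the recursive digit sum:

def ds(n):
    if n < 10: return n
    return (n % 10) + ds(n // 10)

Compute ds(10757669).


ds(10757669) = 9 + ds(1075766)
ds(1075766) = 6 + ds(107576)
ds(107576) = 6 + ds(10757)
ds(10757) = 7 + ds(1075)
ds(1075) = 5 + ds(107)
ds(107) = 7 + ds(10)
ds(10) = 0 + ds(1)
ds(1) = 1  (base case)
Total: 9 + 6 + 6 + 7 + 5 + 7 + 0 + 1 = 41

41


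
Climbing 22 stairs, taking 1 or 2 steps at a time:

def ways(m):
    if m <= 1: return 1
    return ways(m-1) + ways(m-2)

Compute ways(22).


Building up from base cases:
ways(0) = 1
ways(1) = 1
ways(2) = ways(1) + ways(0) = 1 + 1 = 2
ways(3) = ways(2) + ways(1) = 2 + 1 = 3
ways(4) = ways(3) + ways(2) = 3 + 2 = 5
ways(5) = ways(4) + ways(3) = 5 + 3 = 8
ways(6) = ways(5) + ways(4) = 8 + 5 = 13
ways(7) = ways(6) + ways(5) = 13 + 8 = 21
ways(8) = ways(7) + ways(6) = 21 + 13 = 34
ways(9) = ways(8) + ways(7) = 34 + 21 = 55
ways(10) = ways(9) + ways(8) = 55 + 34 = 89
ways(11) = ways(10) + ways(9) = 89 + 55 = 144
ways(12) = ways(11) + ways(10) = 144 + 89 = 233
ways(13) = ways(12) + ways(11) = 233 + 144 = 377
ways(14) = ways(13) + ways(12) = 377 + 233 = 610
ways(15) = ways(14) + ways(13) = 610 + 377 = 987
ways(16) = ways(15) + ways(14) = 987 + 610 = 1597
ways(17) = ways(16) + ways(15) = 1597 + 987 = 2584
ways(18) = ways(17) + ways(16) = 2584 + 1597 = 4181
ways(19) = ways(18) + ways(17) = 4181 + 2584 = 6765
ways(20) = ways(19) + ways(18) = 6765 + 4181 = 10946
ways(21) = ways(20) + ways(19) = 10946 + 6765 = 17711
ways(22) = ways(21) + ways(20) = 17711 + 10946 = 28657

28657


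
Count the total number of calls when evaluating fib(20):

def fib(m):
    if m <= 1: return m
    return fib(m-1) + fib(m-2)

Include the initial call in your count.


Let C(n) = total calls for fib(n)
C(0) = 1, C(1) = 1
C(2) = 1 + C(1) + C(0) = 1 + 1 + 1 = 3
C(3) = 1 + C(2) + C(1) = 1 + 3 + 1 = 5
C(4) = 1 + C(3) + C(2) = 1 + 5 + 3 = 9
C(5) = 1 + C(4) + C(3) = 1 + 9 + 5 = 15
C(6) = 1 + C(5) + C(4) = 1 + 15 + 9 = 25
C(7) = 1 + C(6) + C(5) = 1 + 25 + 15 = 41
C(8) = 1 + C(7) + C(6) = 1 + 41 + 25 = 67
C(9) = 1 + C(8) + C(7) = 1 + 67 + 41 = 109
C(10) = 1 + C(9) + C(8) = 1 + 109 + 67 = 177
C(11) = 1 + C(10) + C(9) = 1 + 177 + 109 = 287
C(12) = 1 + C(11) + C(10) = 1 + 287 + 177 = 465
C(13) = 1 + C(12) + C(11) = 1 + 465 + 287 = 753
C(14) = 1 + C(13) + C(12) = 1 + 753 + 465 = 1219
C(15) = 1 + C(14) + C(13) = 1 + 1219 + 753 = 1973
C(16) = 1 + C(15) + C(14) = 1 + 1973 + 1219 = 3193
C(17) = 1 + C(16) + C(15) = 1 + 3193 + 1973 = 5167
C(18) = 1 + C(17) + C(16) = 1 + 5167 + 3193 = 8361
C(19) = 1 + C(18) + C(17) = 1 + 8361 + 5167 = 13529
C(20) = 1 + C(19) + C(18) = 1 + 13529 + 8361 = 21891

21891


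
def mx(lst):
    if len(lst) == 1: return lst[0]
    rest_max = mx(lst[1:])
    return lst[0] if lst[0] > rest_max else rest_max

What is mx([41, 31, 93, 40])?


mx([41, 31, 93, 40]): compare 41 with mx([31, 93, 40])
mx([31, 93, 40]): compare 31 with mx([93, 40])
mx([93, 40]): compare 93 with mx([40])
mx([40]) = 40  (base case)
Compare 93 with 40 -> 93
Compare 31 with 93 -> 93
Compare 41 with 93 -> 93

93


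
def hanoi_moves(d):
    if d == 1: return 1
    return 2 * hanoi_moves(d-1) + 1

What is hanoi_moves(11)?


hanoi_moves(11) = 2 * hanoi_moves(10) + 1
hanoi_moves(10) = 2 * hanoi_moves(9) + 1
hanoi_moves(9) = 2 * hanoi_moves(8) + 1
hanoi_moves(8) = 2 * hanoi_moves(7) + 1
hanoi_moves(7) = 2 * hanoi_moves(6) + 1
hanoi_moves(6) = 2 * hanoi_moves(5) + 1
hanoi_moves(5) = 2 * hanoi_moves(4) + 1
hanoi_moves(4) = 2 * hanoi_moves(3) + 1
hanoi_moves(3) = 2 * hanoi_moves(2) + 1
hanoi_moves(2) = 2 * hanoi_moves(1) + 1
hanoi_moves(1) = 1  (base case)
hanoi_moves(2) = 2 * 1 + 1 = 3
hanoi_moves(3) = 2 * 3 + 1 = 7
hanoi_moves(4) = 2 * 7 + 1 = 15
hanoi_moves(5) = 2 * 15 + 1 = 31
hanoi_moves(6) = 2 * 31 + 1 = 63
hanoi_moves(7) = 2 * 63 + 1 = 127
hanoi_moves(8) = 2 * 127 + 1 = 255
hanoi_moves(9) = 2 * 255 + 1 = 511
hanoi_moves(10) = 2 * 511 + 1 = 1023
hanoi_moves(11) = 2 * 1023 + 1 = 2047

2047


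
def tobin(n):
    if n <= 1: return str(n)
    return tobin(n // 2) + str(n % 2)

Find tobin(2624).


tobin(2624) = tobin(1312) + '0'
tobin(1312) = tobin(656) + '0'
tobin(656) = tobin(328) + '0'
tobin(328) = tobin(164) + '0'
tobin(164) = tobin(82) + '0'
tobin(82) = tobin(41) + '0'
tobin(41) = tobin(20) + '1'
tobin(20) = tobin(10) + '0'
tobin(10) = tobin(5) + '0'
tobin(5) = tobin(2) + '1'
tobin(2) = tobin(1) + '0'
tobin(1) = '1'  (base case)
Concatenating: '1' + '0' + '1' + '0' + '0' + '1' + '0' + '0' + '0' + '0' + '0' + '0' = '101001000000'

101001000000


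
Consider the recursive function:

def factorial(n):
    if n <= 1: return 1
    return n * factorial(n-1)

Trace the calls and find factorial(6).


factorial(6)
= 6 * factorial(5)
= 6 * 5 * factorial(4)
= 6 * 5 * 4 * factorial(3)
= 6 * 5 * 4 * 3 * factorial(2)
= 6 * 5 * 4 * 3 * 2 * factorial(1)
= 6 * 5 * 4 * 3 * 2 * 1
= 720

720


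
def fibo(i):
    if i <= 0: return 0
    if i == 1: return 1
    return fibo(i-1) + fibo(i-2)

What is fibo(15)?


Computing fibo(15) bottom-up:
fibo(0) = 0
fibo(1) = 1
fibo(2) = fibo(1) + fibo(0) = 1 + 0 = 1
fibo(3) = fibo(2) + fibo(1) = 1 + 1 = 2
fibo(4) = fibo(3) + fibo(2) = 2 + 1 = 3
fibo(5) = fibo(4) + fibo(3) = 3 + 2 = 5
fibo(6) = fibo(5) + fibo(4) = 5 + 3 = 8
fibo(7) = fibo(6) + fibo(5) = 8 + 5 = 13
fibo(8) = fibo(7) + fibo(6) = 13 + 8 = 21
fibo(9) = fibo(8) + fibo(7) = 21 + 13 = 34
fibo(10) = fibo(9) + fibo(8) = 34 + 21 = 55
fibo(11) = fibo(10) + fibo(9) = 55 + 34 = 89
fibo(12) = fibo(11) + fibo(10) = 89 + 55 = 144
fibo(13) = fibo(12) + fibo(11) = 144 + 89 = 233
fibo(14) = fibo(13) + fibo(12) = 233 + 144 = 377
fibo(15) = fibo(14) + fibo(13) = 377 + 233 = 610

610


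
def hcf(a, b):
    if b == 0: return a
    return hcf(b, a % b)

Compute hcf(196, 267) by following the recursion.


hcf(196, 267) = hcf(267, 196)
hcf(267, 196) = hcf(196, 71)
hcf(196, 71) = hcf(71, 54)
hcf(71, 54) = hcf(54, 17)
hcf(54, 17) = hcf(17, 3)
hcf(17, 3) = hcf(3, 2)
hcf(3, 2) = hcf(2, 1)
hcf(2, 1) = hcf(1, 0)
hcf(1, 0) = 1  (base case)

1


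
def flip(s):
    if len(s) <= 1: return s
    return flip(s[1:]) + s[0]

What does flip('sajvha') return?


flip('sajvha') = flip('ajvha') + 's'
flip('ajvha') = flip('jvha') + 'a'
flip('jvha') = flip('vha') + 'j'
flip('vha') = flip('ha') + 'v'
flip('ha') = flip('a') + 'h'
flip('a') = 'a'  (base case)
Concatenating: 'a' + 'h' + 'v' + 'j' + 'a' + 's' = 'ahvjas'

ahvjas


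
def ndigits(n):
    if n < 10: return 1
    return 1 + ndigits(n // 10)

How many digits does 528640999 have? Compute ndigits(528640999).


ndigits(528640999) = 1 + ndigits(52864099)
ndigits(52864099) = 1 + ndigits(5286409)
ndigits(5286409) = 1 + ndigits(528640)
ndigits(528640) = 1 + ndigits(52864)
ndigits(52864) = 1 + ndigits(5286)
ndigits(5286) = 1 + ndigits(528)
ndigits(528) = 1 + ndigits(52)
ndigits(52) = 1 + ndigits(5)
ndigits(5) = 1  (base case: 5 < 10)
Unwinding: 1 + 1 + 1 + 1 + 1 + 1 + 1 + 1 + 1 = 9

9


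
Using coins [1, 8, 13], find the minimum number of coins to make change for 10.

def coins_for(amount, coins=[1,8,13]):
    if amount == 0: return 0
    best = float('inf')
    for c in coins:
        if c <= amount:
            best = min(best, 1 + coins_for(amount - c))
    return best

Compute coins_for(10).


Building up with DP:
coins_for(0) = 0
coins_for(1) = min(1+coins_for(0)=1+0=1) = 1
coins_for(2) = min(1+coins_for(1)=1+1=2) = 2
coins_for(3) = min(1+coins_for(2)=1+2=3) = 3
coins_for(4) = min(1+coins_for(3)=1+3=4) = 4
coins_for(5) = min(1+coins_for(4)=1+4=5) = 5
coins_for(6) = min(1+coins_for(5)=1+5=6) = 6
coins_for(7) = min(1+coins_for(6)=1+6=7) = 7
coins_for(8) = min(1+coins_for(7)=1+7=8, 1+coins_for(0)=1+0=1) = 1
coins_for(9) = min(1+coins_for(8)=1+1=2, 1+coins_for(1)=1+1=2) = 2
coins_for(10) = min(1+coins_for(9)=1+2=3, 1+coins_for(2)=1+2=3) = 3

3


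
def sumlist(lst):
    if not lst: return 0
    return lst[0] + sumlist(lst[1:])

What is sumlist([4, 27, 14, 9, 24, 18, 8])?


sumlist([4, 27, 14, 9, 24, 18, 8]) = 4 + sumlist([27, 14, 9, 24, 18, 8])
sumlist([27, 14, 9, 24, 18, 8]) = 27 + sumlist([14, 9, 24, 18, 8])
sumlist([14, 9, 24, 18, 8]) = 14 + sumlist([9, 24, 18, 8])
sumlist([9, 24, 18, 8]) = 9 + sumlist([24, 18, 8])
sumlist([24, 18, 8]) = 24 + sumlist([18, 8])
sumlist([18, 8]) = 18 + sumlist([8])
sumlist([8]) = 8 + sumlist([])
sumlist([]) = 0  (base case)
Total: 4 + 27 + 14 + 9 + 24 + 18 + 8 + 0 = 104

104


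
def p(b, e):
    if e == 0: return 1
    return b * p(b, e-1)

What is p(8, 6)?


p(8, 6)
= 8 * p(8, 5)
= 8 * 8 * p(8, 4)
= 8 * 8 * 8 * p(8, 3)
= 8 * 8 * 8 * 8 * p(8, 2)
= 8 * 8 * 8 * 8 * 8 * p(8, 1)
= 8 * 8 * 8 * 8 * 8 * 8 * p(8, 0)
= 8 * 8 * 8 * 8 * 8 * 8 * 1
= 262144

262144


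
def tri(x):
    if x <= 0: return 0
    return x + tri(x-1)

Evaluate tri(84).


tri(84)
= 84 + 83 + 82 + 81 + 80 + 79 + 78 + 77 + 76 + 75 + 74 + 73 + 72 + 71 + 70 + 69 + 68 + 67 + 66 + 65 + 64 + 63 + 62 + 61 + 60 + 59 + 58 + 57 + 56 + 55 + 54 + 53 + 52 + 51 + 50 + 49 + 48 + 47 + 46 + 45 + 44 + 43 + 42 + 41 + 40 + 39 + 38 + 37 + 36 + 35 + 34 + 33 + 32 + 31 + 30 + 29 + 28 + 27 + 26 + 25 + 24 + 23 + 22 + 21 + 20 + 19 + 18 + 17 + 16 + 15 + 14 + 13 + 12 + 11 + 10 + 9 + 8 + 7 + 6 + 5 + 4 + 3 + 2 + 1 + tri(0)
= 84 + 83 + 82 + 81 + 80 + 79 + 78 + 77 + 76 + 75 + 74 + 73 + 72 + 71 + 70 + 69 + 68 + 67 + 66 + 65 + 64 + 63 + 62 + 61 + 60 + 59 + 58 + 57 + 56 + 55 + 54 + 53 + 52 + 51 + 50 + 49 + 48 + 47 + 46 + 45 + 44 + 43 + 42 + 41 + 40 + 39 + 38 + 37 + 36 + 35 + 34 + 33 + 32 + 31 + 30 + 29 + 28 + 27 + 26 + 25 + 24 + 23 + 22 + 21 + 20 + 19 + 18 + 17 + 16 + 15 + 14 + 13 + 12 + 11 + 10 + 9 + 8 + 7 + 6 + 5 + 4 + 3 + 2 + 1 + 0
= 3570

3570


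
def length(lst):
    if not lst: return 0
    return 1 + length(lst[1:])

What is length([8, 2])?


length([8, 2]) = 1 + length([2])
length([2]) = 1 + length([])
length([]) = 0  (base case)
Unwinding: 1 + 1 + 0 = 2

2


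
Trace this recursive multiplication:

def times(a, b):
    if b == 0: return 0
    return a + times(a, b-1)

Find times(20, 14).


times(20, 14) = 20 + times(20, 13)
times(20, 13) = 20 + times(20, 12)
times(20, 12) = 20 + times(20, 11)
times(20, 11) = 20 + times(20, 10)
times(20, 10) = 20 + times(20, 9)
times(20, 9) = 20 + times(20, 8)
times(20, 8) = 20 + times(20, 7)
times(20, 7) = 20 + times(20, 6)
times(20, 6) = 20 + times(20, 5)
times(20, 5) = 20 + times(20, 4)
times(20, 4) = 20 + times(20, 3)
times(20, 3) = 20 + times(20, 2)
times(20, 2) = 20 + times(20, 1)
times(20, 1) = 20 + times(20, 0)
times(20, 0) = 0  (base case)
Total: 20 + 20 + 20 + 20 + 20 + 20 + 20 + 20 + 20 + 20 + 20 + 20 + 20 + 20 + 0 = 280

280


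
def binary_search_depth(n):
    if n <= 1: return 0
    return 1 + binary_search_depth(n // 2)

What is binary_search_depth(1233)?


1233 / 2 = 616
616 / 2 = 308
308 / 2 = 154
154 / 2 = 77
77 / 2 = 38
38 / 2 = 19
19 / 2 = 9
9 / 2 = 4
4 / 2 = 2
2 / 2 = 1
Reached 1 after 10 halvings

10


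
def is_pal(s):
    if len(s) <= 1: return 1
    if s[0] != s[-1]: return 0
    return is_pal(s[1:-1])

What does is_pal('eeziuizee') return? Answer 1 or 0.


is_pal('eeziuizee'): s[0]='e' == s[-1]='e' -> check is_pal('eziuize')
is_pal('eziuize'): s[0]='e' == s[-1]='e' -> check is_pal('ziuiz')
is_pal('ziuiz'): s[0]='z' == s[-1]='z' -> check is_pal('iui')
is_pal('iui'): s[0]='i' == s[-1]='i' -> check is_pal('u')
is_pal('u'): len <= 1 -> return 1  (base case)
Result: 1 (palindrome)

1


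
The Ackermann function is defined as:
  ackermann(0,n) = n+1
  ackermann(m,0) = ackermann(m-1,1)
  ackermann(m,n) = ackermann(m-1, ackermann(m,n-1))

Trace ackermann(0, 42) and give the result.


ackermann(0, 42) = 43
Result: ackermann(0, 42) = 43

43


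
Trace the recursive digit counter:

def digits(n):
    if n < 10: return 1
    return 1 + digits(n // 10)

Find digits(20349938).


digits(20349938) = 1 + digits(2034993)
digits(2034993) = 1 + digits(203499)
digits(203499) = 1 + digits(20349)
digits(20349) = 1 + digits(2034)
digits(2034) = 1 + digits(203)
digits(203) = 1 + digits(20)
digits(20) = 1 + digits(2)
digits(2) = 1  (base case: 2 < 10)
Unwinding: 1 + 1 + 1 + 1 + 1 + 1 + 1 + 1 = 8

8


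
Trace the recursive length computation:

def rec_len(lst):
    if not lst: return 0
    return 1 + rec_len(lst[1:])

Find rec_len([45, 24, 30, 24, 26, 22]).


rec_len([45, 24, 30, 24, 26, 22]) = 1 + rec_len([24, 30, 24, 26, 22])
rec_len([24, 30, 24, 26, 22]) = 1 + rec_len([30, 24, 26, 22])
rec_len([30, 24, 26, 22]) = 1 + rec_len([24, 26, 22])
rec_len([24, 26, 22]) = 1 + rec_len([26, 22])
rec_len([26, 22]) = 1 + rec_len([22])
rec_len([22]) = 1 + rec_len([])
rec_len([]) = 0  (base case)
Unwinding: 1 + 1 + 1 + 1 + 1 + 1 + 0 = 6

6


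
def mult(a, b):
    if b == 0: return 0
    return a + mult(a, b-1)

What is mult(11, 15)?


mult(11, 15) = 11 + mult(11, 14)
mult(11, 14) = 11 + mult(11, 13)
mult(11, 13) = 11 + mult(11, 12)
mult(11, 12) = 11 + mult(11, 11)
mult(11, 11) = 11 + mult(11, 10)
mult(11, 10) = 11 + mult(11, 9)
mult(11, 9) = 11 + mult(11, 8)
mult(11, 8) = 11 + mult(11, 7)
mult(11, 7) = 11 + mult(11, 6)
mult(11, 6) = 11 + mult(11, 5)
mult(11, 5) = 11 + mult(11, 4)
mult(11, 4) = 11 + mult(11, 3)
mult(11, 3) = 11 + mult(11, 2)
mult(11, 2) = 11 + mult(11, 1)
mult(11, 1) = 11 + mult(11, 0)
mult(11, 0) = 0  (base case)
Total: 11 + 11 + 11 + 11 + 11 + 11 + 11 + 11 + 11 + 11 + 11 + 11 + 11 + 11 + 11 + 0 = 165

165


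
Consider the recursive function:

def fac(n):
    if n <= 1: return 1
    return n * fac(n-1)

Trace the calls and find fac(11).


fac(11)
= 11 * fac(10)
= 11 * 10 * fac(9)
= 11 * 10 * 9 * fac(8)
= 11 * 10 * 9 * 8 * fac(7)
= 11 * 10 * 9 * 8 * 7 * fac(6)
= 11 * 10 * 9 * 8 * 7 * 6 * fac(5)
= 11 * 10 * 9 * 8 * 7 * 6 * 5 * fac(4)
= 11 * 10 * 9 * 8 * 7 * 6 * 5 * 4 * fac(3)
= 11 * 10 * 9 * 8 * 7 * 6 * 5 * 4 * 3 * fac(2)
= 11 * 10 * 9 * 8 * 7 * 6 * 5 * 4 * 3 * 2 * fac(1)
= 11 * 10 * 9 * 8 * 7 * 6 * 5 * 4 * 3 * 2 * 1
= 39916800

39916800


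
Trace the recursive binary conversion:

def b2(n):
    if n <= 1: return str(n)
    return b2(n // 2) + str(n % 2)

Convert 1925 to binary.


b2(1925) = b2(962) + '1'
b2(962) = b2(481) + '0'
b2(481) = b2(240) + '1'
b2(240) = b2(120) + '0'
b2(120) = b2(60) + '0'
b2(60) = b2(30) + '0'
b2(30) = b2(15) + '0'
b2(15) = b2(7) + '1'
b2(7) = b2(3) + '1'
b2(3) = b2(1) + '1'
b2(1) = '1'  (base case)
Concatenating: '1' + '1' + '1' + '1' + '0' + '0' + '0' + '0' + '1' + '0' + '1' = '11110000101'

11110000101


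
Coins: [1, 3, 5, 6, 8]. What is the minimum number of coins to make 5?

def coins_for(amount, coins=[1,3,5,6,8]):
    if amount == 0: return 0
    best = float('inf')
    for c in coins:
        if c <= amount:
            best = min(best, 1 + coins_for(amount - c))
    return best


Building up with DP:
coins_for(0) = 0
coins_for(1) = min(1+coins_for(0)=1+0=1) = 1
coins_for(2) = min(1+coins_for(1)=1+1=2) = 2
coins_for(3) = min(1+coins_for(2)=1+2=3, 1+coins_for(0)=1+0=1) = 1
coins_for(4) = min(1+coins_for(3)=1+1=2, 1+coins_for(1)=1+1=2) = 2
coins_for(5) = min(1+coins_for(4)=1+2=3, 1+coins_for(2)=1+2=3, 1+coins_for(0)=1+0=1) = 1

1
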